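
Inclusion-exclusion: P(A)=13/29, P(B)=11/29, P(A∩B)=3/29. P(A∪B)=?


P(A∪B) = P(A) + P(B) - P(A∩B)
= 13/29 + 11/29 - 3/29 = 21/29

21/29


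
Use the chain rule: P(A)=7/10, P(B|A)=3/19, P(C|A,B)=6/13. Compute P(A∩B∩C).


P(A∩B∩C) = P(A) * P(B|A) * P(C|A∩B)
= 7/10 * 3/19 * 6/13
= 21/190 * 6/13 = 63/1235

63/1235


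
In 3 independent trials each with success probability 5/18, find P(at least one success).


P(at least one) = 1 - P(none)
P(none) = (1 - 5/18)^3 = (13/18)^3 = 2197/5832
P(at least one) = 1 - 2197/5832 = 3635/5832

3635/5832


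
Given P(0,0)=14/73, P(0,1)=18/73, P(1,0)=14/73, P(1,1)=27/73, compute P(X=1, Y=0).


Read from table: P(X=1, Y=0) = 14/73

14/73


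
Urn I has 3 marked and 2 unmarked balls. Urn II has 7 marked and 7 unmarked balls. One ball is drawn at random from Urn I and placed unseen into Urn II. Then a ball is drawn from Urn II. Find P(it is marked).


P(transfer marked) = 3/5; P(transfer unmarked) = 2/5
If marked transferred: Urn II has 8 marked of 15, so P(marked|marked moved) = 8/15
If unmarked transferred: Urn II has 7 marked of 15, so P(marked|unmarked moved) = 7/15
By total probability: P(marked) = 3/5*8/15 + 2/5*7/15 = 38/75

38/75


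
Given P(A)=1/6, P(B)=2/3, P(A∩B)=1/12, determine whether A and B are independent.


P(A)*P(B) = 1/6*2/3 = 1/9
P(A∩B) = 1/12 != 1/9, so not independent

No, A and B are not independent


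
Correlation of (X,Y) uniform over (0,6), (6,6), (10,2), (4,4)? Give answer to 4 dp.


Cov(X,Y) = -4.5000, Var(X) = 13.0000, Var(Y) = 2.7500
rho = Cov/(sqrt(VarX)*sqrt(VarY)) = -0.7526

-0.7526


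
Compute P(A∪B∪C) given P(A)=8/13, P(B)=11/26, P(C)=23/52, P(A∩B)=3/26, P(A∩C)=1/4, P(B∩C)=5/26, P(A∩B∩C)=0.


P(A∪B∪C) = P(A)+P(B)+P(C) - P(AB)-P(AC)-P(BC) + P(ABC)
= 8/13+11/26+23/52 - 3/26-1/4-5/26 + 0
= 12/13

12/13


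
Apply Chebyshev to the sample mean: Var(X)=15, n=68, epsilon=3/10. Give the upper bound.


Var(Xbar) = Var(X)/n = 15/68
Chebyshev: P(|Xbar-mu| >= 3/10) <= Var(Xbar)/(3/10)^2 = (15/68)/(9/100) = 125/51
Bound exceeds 1, so trivial bound: 1

1


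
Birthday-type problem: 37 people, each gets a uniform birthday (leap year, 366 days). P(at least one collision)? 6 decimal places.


P(all different) = prod((366-i)/366 for i=0..36) = 0.152077
P(at least one match) = 1 - 0.152077 = 0.847923

0.847923


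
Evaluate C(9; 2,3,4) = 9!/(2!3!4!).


9! = 362880
Denominator: 2!=2 * 3!=6 * 4!=24
Coefficient = 362880 / 288 = 1260

1260


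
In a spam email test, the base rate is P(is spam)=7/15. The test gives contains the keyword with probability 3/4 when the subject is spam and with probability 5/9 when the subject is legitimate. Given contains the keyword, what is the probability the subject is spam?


P(A) = P(A|B)P(B) + P(A|B')P(B') = 3/4*7/15 + 5/9*8/15 = 349/540
P(B|A) = P(A|B)P(B)/P(A) = (7/20)/(349/540) = 189/349

189/349


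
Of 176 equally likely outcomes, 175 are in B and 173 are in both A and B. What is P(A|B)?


P(A|B) = P(A∩B)/P(B) = (173/176)/(175/176) = 173/175

173/175


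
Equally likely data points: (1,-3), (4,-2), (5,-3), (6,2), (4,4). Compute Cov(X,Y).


E[X]=4, E[Y]=-2/5, E[XY]=2/5
Cov(X,Y) = E[XY] - E[X]E[Y] = 2/5 - 4*-2/5 = 2

2


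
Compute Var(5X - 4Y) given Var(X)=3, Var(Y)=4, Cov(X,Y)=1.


Var(5X - 4Y) = 5^2*Var(X) + (-4)^2*Var(Y) + 2*5*(-4)*Cov(X,Y)
= 25*3 + 16*4 - 40*1
= 75 + 64 - 40 = 99

99


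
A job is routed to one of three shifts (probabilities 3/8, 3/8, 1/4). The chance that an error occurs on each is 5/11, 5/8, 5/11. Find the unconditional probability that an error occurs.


P(A) = P(A|B1)P(B1) + P(A|B2)P(B2) + P(A|B3)P(B3)
= 5/11*3/8 + 5/8*3/8 + 5/11*1/4
= 15/88 + 15/64 + 5/44 = 365/704

365/704


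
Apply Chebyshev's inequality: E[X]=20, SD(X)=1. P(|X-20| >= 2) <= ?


k = 2/1 = 2
Chebyshev: P(|X-mu| >= k*sigma) <= 1/k^2 = 1/2^2 = 1/4

1/4


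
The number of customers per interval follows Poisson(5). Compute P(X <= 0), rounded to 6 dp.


P(X<=0) = e^(-5)*5^0/0!
≈ 0.0067379470
≈ 0.006738

0.006738


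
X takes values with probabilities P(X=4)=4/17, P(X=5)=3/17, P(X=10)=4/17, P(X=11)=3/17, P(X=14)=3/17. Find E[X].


E[X] = sum(x * P(x))
= 4*4/17 + 5*3/17 + 10*4/17 + 11*3/17 + 14*3/17
= 146/17

146/17


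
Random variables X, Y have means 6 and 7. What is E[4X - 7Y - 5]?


E[4X - 7Y - 5] = 4*E[X] - 7*E[Y] - 5
= (4)*(6) + (-7)*(7) + (-5)
= 24 - 49 - 5 = -30

-30


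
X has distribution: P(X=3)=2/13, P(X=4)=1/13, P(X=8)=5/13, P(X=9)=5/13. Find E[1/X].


E[1/X] = sum(g(x)*P(x))
= 1/3*2/13 + 1/4*1/13 + 1/8*5/13 + 1/9*5/13
= 151/936

151/936


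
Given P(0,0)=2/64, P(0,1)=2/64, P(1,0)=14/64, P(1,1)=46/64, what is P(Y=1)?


P(Y=1) = P(0,1)+P(1,1) = 2/64 + 46/64 = 48/64 = 3/4

3/4


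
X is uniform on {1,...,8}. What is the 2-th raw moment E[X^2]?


E[X^2] = (1/8) * sum(x^2 for x=1..8)
= 204/8 = 51/2

51/2


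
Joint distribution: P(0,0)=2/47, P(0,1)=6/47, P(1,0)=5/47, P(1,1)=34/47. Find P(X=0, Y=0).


Read from table: P(X=0, Y=0) = 2/47

2/47


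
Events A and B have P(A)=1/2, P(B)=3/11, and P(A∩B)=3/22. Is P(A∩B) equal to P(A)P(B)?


P(A)*P(B) = 1/2*3/11 = 3/22
P(A∩B) = 3/22, which equals P(A)P(B), so independent

Yes, A and B are independent


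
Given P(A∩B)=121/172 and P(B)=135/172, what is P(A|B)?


P(A|B) = P(A∩B)/P(B) = (121/172)/(135/172) = 121/135

121/135


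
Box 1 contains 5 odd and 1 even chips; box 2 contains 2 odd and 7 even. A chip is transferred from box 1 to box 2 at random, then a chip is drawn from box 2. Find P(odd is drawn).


P(transfer odd) = 5/6; P(transfer even) = 1/6
If odd transferred: Urn II has 3 odd of 10, so P(odd|odd moved) = 3/10
If even transferred: Urn II has 2 odd of 10, so P(odd|even moved) = 1/5
By total probability: P(odd) = 5/6*3/10 + 1/6*1/5 = 17/60

17/60


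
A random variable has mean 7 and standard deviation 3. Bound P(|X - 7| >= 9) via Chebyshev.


k = 9/3 = 3
Chebyshev: P(|X-mu| >= k*sigma) <= 1/k^2 = 1/3^2 = 1/9

1/9


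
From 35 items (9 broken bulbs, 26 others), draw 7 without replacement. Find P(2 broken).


P(X=2) = C(9,2)*C(26,5) / C(35,7)
= 36*65780 / 6724520
= 2368080/6724520 = 5382/15283

5382/15283


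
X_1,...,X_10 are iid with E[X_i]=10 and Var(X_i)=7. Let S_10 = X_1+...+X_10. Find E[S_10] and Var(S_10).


E[S_n] = n*mu = 10*10 = 100
Var(S_n) = n*sigma^2 = 10*7 = 70

E[S_10]=100, Var(S_10)=70


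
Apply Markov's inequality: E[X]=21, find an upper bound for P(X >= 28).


Markov: P(X >= a) <= E[X]/a
P(X >= 28) <= 21/28 = 3/4

3/4


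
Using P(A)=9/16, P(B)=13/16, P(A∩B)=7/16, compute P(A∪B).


P(A∪B) = P(A) + P(B) - P(A∩B)
= 9/16 + 13/16 - 7/16 = 15/16

15/16


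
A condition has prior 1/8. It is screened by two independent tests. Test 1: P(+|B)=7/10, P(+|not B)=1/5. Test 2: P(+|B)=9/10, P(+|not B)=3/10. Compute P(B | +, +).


After test 1: P(+) = 7/10*1/8 + 1/5*7/8 = 21/80
P(B|+) = (7/80)/(21/80) = 1/3
After test 2 (use post1 as new prior): P(+) = 9/10*1/3 + 3/10*2/3 = 1/2
P(B|+,+) = (3/10)/(1/2) = 3/5

3/5


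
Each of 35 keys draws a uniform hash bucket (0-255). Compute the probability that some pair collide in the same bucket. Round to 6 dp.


P(all different) = prod((256-i)/256 for i=0..34) = 0.087485
P(at least one match) = 1 - 0.087485 = 0.912515

0.912515


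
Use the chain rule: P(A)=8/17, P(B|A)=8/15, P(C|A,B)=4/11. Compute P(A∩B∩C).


P(A∩B∩C) = P(A) * P(B|A) * P(C|A∩B)
= 8/17 * 8/15 * 4/11
= 64/255 * 4/11 = 256/2805

256/2805


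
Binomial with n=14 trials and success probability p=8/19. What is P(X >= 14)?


P(X>=14) = P(X=14)
= 4398046511104/799006685782884121
= 4398046511104/799006685782884121

4398046511104/799006685782884121


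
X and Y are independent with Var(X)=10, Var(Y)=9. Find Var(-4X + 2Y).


Independence => Cov(X,Y)=0
Var(-4X + 2Y) = (-4)^2*Var(X) + 2^2*Var(Y)
= 16*10 + 4*9 = 196

196


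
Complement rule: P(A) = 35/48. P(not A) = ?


P(A') = 1 - P(A) = 1 - 35/48 = 13/48

13/48


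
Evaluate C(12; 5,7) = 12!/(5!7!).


12! = 479001600
Denominator: 5!=120 * 7!=5040
Coefficient = 479001600 / 604800 = 792

792


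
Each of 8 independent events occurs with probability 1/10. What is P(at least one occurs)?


P(at least one) = 1 - P(none)
P(none) = (1 - 1/10)^8 = (9/10)^8 = 43046721/100000000
P(at least one) = 1 - 43046721/100000000 = 56953279/100000000

56953279/100000000


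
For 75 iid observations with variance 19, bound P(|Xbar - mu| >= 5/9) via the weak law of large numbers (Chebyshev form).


Var(Xbar) = Var(X)/n = 19/75
Chebyshev: P(|Xbar-mu| >= 5/9) <= Var(Xbar)/(5/9)^2 = (19/75)/(25/81) = 513/625

513/625


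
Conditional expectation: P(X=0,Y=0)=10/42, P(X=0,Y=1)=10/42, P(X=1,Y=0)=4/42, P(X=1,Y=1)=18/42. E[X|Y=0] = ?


P(Y=0) = 14/42
E[X|Y=0] = (0*10 + 1*4)/14 = 4/14 = 2/7

2/7


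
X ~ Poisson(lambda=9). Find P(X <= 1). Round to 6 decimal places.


P(X<=1) = e^(-9)*9^0/0! + e^(-9)*9^1/1!
≈ 0.0001234098 + 0.0011106882
= 0.0012340980
≈ 0.001234

0.001234


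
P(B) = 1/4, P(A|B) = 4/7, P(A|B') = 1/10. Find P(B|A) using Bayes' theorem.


P(A) = P(A|B)P(B) + P(A|B')P(B') = 4/7*1/4 + 1/10*3/4 = 61/280
P(B|A) = P(A|B)P(B)/P(A) = (1/7)/(61/280) = 40/61

40/61


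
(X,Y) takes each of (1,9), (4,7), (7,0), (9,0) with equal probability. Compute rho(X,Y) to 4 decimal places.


Cov(X,Y) = -11.7500, Var(X) = 9.1875, Var(Y) = 16.5000
rho = Cov/(sqrt(VarX)*sqrt(VarY)) = -0.9543

-0.9543


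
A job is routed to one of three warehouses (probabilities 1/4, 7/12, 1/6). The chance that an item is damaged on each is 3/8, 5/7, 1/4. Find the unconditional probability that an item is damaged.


P(A) = P(A|B1)P(B1) + P(A|B2)P(B2) + P(A|B3)P(B3)
= 3/8*1/4 + 5/7*7/12 + 1/4*1/6
= 3/32 + 5/12 + 1/24 = 53/96

53/96


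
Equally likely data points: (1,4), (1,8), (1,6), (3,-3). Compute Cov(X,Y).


E[X]=3/2, E[Y]=15/4, E[XY]=9/4
Cov(X,Y) = E[XY] - E[X]E[Y] = 9/4 - 3/2*15/4 = -27/8

-27/8


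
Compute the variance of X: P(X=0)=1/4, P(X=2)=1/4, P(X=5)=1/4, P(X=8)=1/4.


E[X] = 15/4, E[X^2] = 93/4
Var(X) = E[X^2] - (E[X])^2 = 93/4 - (15/4)^2 = 147/16

147/16


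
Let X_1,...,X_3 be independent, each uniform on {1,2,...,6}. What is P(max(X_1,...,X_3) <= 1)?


P(max <= 1) = P(all X_i <= 1) = (P(X_1 <= 1))^3
= (1/6)^3 = 1/216

1/216


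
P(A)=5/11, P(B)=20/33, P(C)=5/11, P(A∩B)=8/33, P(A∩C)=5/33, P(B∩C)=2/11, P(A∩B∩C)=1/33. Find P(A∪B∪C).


P(A∪B∪C) = P(A)+P(B)+P(C) - P(AB)-P(AC)-P(BC) + P(ABC)
= 5/11+20/33+5/11 - 8/33-5/33-2/11 + 1/33
= 32/33

32/33


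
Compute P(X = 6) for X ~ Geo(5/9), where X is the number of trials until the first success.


P(X=6) = (1-p)^5 * p = (4/9)^5 * 5/9
= 1024/59049 * 5/9 = 5120/531441

5120/531441


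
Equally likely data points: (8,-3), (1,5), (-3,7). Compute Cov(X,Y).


E[X]=2, E[Y]=3, E[XY]=-40/3
Cov(X,Y) = E[XY] - E[X]E[Y] = -40/3 - 2*3 = -58/3

-58/3


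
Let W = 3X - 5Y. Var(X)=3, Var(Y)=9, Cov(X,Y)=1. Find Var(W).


Var(3X - 5Y) = 3^2*Var(X) + (-5)^2*Var(Y) + 2*3*(-5)*Cov(X,Y)
= 9*3 + 25*9 - 30*1
= 27 + 225 - 30 = 222

222


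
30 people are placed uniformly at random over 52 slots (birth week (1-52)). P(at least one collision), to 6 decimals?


P(all different) = prod((52-i)/52 for i=0..29) = 0.000024
P(at least one match) = 1 - 0.000024 = 0.999976

0.999976


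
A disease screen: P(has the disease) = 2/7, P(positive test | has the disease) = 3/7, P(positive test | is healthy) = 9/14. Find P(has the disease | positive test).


P(A) = P(A|B)P(B) + P(A|B')P(B') = 3/7*2/7 + 9/14*5/7 = 57/98
P(B|A) = P(A|B)P(B)/P(A) = (6/49)/(57/98) = 4/19

4/19


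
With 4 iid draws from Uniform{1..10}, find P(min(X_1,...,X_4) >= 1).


P(min >= 1) = P(all X_i >= 1) = (P(X_1 >= 1))^4
= (10/10)^4 = 1^4 = 1

1


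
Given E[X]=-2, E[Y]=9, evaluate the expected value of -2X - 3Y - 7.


E[-2X - 3Y - 7] = -2*E[X] - 3*E[Y] - 7
= (-2)*(-2) + (-3)*(9) + (-7)
= 4 - 27 - 7 = -30

-30


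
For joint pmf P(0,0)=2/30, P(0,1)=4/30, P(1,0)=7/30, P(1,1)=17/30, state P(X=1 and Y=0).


Read from table: P(X=1, Y=0) = 7/30

7/30


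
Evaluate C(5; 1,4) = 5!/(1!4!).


5! = 120
Denominator: 1!=1 * 4!=24
Coefficient = 120 / 24 = 5

5


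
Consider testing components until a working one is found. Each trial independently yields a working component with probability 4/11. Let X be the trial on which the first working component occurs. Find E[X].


For geometric (trials until first success), E[X] = 1/p = 1/(4/11) = 11/4

11/4


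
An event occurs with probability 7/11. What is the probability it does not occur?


P(A') = 1 - P(A) = 1 - 7/11 = 4/11

4/11


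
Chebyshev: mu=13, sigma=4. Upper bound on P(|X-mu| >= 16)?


k = 16/4 = 4
Chebyshev: P(|X-mu| >= k*sigma) <= 1/k^2 = 1/4^2 = 1/16

1/16


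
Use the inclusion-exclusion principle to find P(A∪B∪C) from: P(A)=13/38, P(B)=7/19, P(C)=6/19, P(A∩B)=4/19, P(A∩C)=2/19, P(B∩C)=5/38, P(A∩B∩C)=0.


P(A∪B∪C) = P(A)+P(B)+P(C) - P(AB)-P(AC)-P(BC) + P(ABC)
= 13/38+7/19+6/19 - 4/19-2/19-5/38 + 0
= 11/19

11/19


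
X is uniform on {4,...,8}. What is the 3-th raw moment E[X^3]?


E[X^3] = (1/5) * sum(x^3 for x=4..8)
= 1260/5 = 252

252


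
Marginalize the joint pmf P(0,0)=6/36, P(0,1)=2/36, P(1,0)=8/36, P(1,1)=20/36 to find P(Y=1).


P(Y=1) = P(0,1)+P(1,1) = 2/36 + 20/36 = 22/36 = 11/18

11/18


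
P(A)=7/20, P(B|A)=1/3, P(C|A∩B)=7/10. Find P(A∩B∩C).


P(A∩B∩C) = P(A) * P(B|A) * P(C|A∩B)
= 7/20 * 1/3 * 7/10
= 7/60 * 7/10 = 49/600

49/600


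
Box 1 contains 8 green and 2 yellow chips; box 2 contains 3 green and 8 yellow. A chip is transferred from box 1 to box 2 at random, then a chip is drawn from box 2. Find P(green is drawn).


P(transfer green) = 8/10 = 4/5; P(transfer yellow) = 1/5
If green transferred: Urn II has 4 green of 12, so P(green|green moved) = 1/3
If yellow transferred: Urn II has 3 green of 12, so P(green|yellow moved) = 1/4
By total probability: P(green) = 4/5*1/3 + 1/5*1/4 = 19/60

19/60


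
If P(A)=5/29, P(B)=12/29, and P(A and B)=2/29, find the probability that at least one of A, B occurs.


P(A∪B) = P(A) + P(B) - P(A∩B)
= 5/29 + 12/29 - 2/29 = 15/29

15/29


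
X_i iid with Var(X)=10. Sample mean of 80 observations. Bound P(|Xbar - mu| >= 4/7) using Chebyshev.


Var(Xbar) = Var(X)/n = 10/80
Chebyshev: P(|Xbar-mu| >= 4/7) <= Var(Xbar)/(4/7)^2 = (1/8)/(16/49) = 49/128

49/128


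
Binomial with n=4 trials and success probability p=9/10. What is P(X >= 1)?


P(X>=1) = P(X=1) + P(X=2) + P(X=3) + P(X=4)
= 9/2500 + 243/5000 + 729/2500 + 6561/10000
= 9999/10000

9999/10000


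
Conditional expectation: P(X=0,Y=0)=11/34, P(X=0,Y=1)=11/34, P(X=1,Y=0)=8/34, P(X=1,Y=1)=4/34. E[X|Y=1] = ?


P(Y=1) = 15/34
E[X|Y=1] = (0*11 + 1*4)/15 = 4/15

4/15


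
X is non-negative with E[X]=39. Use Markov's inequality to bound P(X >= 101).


Markov: P(X >= a) <= E[X]/a
P(X >= 101) <= 39/101

39/101


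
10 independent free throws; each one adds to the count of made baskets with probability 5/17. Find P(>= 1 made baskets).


P(at least one) = 1 - P(none)
P(none) = (1 - 5/17)^10 = (12/17)^10 = 61917364224/2015993900449
P(at least one) = 1 - 61917364224/2015993900449 = 1954076536225/2015993900449

1954076536225/2015993900449


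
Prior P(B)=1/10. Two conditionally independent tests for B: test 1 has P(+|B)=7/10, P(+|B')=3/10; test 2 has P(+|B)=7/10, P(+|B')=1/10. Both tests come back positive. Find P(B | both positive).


After test 1: P(+) = 7/10*1/10 + 3/10*9/10 = 17/50
P(B|+) = (7/100)/(17/50) = 7/34
After test 2 (use post1 as new prior): P(+) = 7/10*7/34 + 1/10*27/34 = 19/85
P(B|+,+) = (49/340)/(19/85) = 49/76

49/76


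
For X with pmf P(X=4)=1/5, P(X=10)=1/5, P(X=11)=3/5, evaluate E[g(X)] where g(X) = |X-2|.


E[|X-2|] = sum(g(x)*P(x))
= 2*1/5 + 8*1/5 + 9*3/5
= 37/5

37/5


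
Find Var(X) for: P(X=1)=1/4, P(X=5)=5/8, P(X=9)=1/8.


E[X] = 9/2, E[X^2] = 26
Var(X) = E[X^2] - (E[X])^2 = 26 - (9/2)^2 = 23/4

23/4


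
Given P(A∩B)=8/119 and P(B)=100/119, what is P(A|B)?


P(A|B) = P(A∩B)/P(B) = (8/119)/(100/119) = 8/100 = 2/25

2/25


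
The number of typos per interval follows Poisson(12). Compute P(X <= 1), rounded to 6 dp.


P(X<=1) = e^(-12)*12^0/0! + e^(-12)*12^1/1!
≈ 0.0000061442 + 0.0000737305
= 0.0000798747
≈ 0.000080

0.000080


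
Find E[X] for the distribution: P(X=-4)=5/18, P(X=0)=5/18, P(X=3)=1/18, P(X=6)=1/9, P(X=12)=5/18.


E[X] = sum(x * P(x))
= -4*5/18 + 0*5/18 + 3*1/18 + 6*1/9 + 12*5/18
= 55/18

55/18


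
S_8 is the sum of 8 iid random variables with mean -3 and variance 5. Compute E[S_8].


E[S_n] = n*E[X_1] = 8*-3 = -24

-24


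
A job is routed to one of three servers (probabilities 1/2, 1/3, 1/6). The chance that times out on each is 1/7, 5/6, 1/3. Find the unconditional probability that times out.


P(A) = P(A|B1)P(B1) + P(A|B2)P(B2) + P(A|B3)P(B3)
= 1/7*1/2 + 5/6*1/3 + 1/3*1/6
= 1/14 + 5/18 + 1/18 = 17/42

17/42


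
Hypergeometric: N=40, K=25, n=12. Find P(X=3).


P(X=3) = C(25,3)*C(15,9) / C(40,12)
= 2300*5005 / 5586853480
= 11511500/5586853480 = 44275/21487898

44275/21487898


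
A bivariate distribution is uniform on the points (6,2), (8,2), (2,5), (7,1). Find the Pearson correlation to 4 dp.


Cov(X,Y) = -3.1250, Var(X) = 5.1875, Var(Y) = 2.2500
rho = Cov/(sqrt(VarX)*sqrt(VarY)) = -0.9147

-0.9147


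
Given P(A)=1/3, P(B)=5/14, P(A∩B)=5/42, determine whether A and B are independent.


P(A)*P(B) = 1/3*5/14 = 5/42
P(A∩B) = 5/42, which equals P(A)P(B), so independent

Yes, A and B are independent


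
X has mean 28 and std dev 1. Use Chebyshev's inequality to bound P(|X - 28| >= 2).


k = 2/1 = 2
Chebyshev: P(|X-mu| >= k*sigma) <= 1/k^2 = 1/2^2 = 1/4

1/4


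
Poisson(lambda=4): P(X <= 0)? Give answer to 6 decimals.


P(X<=0) = e^(-4)*4^0/0!
≈ 0.0183156389
≈ 0.018316

0.018316


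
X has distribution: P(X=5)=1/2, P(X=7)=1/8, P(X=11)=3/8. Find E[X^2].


E[X^2] = sum(g(x)*P(x))
= 25*1/2 + 49*1/8 + 121*3/8
= 64

64


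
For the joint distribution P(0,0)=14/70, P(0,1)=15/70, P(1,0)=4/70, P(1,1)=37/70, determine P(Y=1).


P(Y=1) = P(0,1)+P(1,1) = 15/70 + 37/70 = 52/70 = 26/35

26/35


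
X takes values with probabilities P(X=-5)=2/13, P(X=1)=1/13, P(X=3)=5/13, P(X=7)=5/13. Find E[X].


E[X] = sum(x * P(x))
= -5*2/13 + 1*1/13 + 3*5/13 + 7*5/13
= 41/13

41/13


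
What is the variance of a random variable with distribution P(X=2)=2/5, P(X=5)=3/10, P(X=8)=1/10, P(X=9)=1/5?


E[X] = 49/10, E[X^2] = 317/10
Var(X) = E[X^2] - (E[X])^2 = 317/10 - (49/10)^2 = 769/100

769/100


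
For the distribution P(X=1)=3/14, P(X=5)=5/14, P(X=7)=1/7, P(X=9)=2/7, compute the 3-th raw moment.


E[X^3] = sum(x^3 * P(x))
= 1*3/14 + 125*5/14 + 343*1/7 + 729*2/7
= 2115/7

2115/7


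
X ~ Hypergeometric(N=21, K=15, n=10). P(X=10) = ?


P(X=10) = C(15,10)*C(6,0) / C(21,10)
= 3003*1 / 352716
= 3003/352716 = 11/1292

11/1292


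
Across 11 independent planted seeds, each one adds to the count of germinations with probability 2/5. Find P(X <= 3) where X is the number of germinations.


P(X<=3) = P(X=0) + P(X=1) + P(X=2) + P(X=3)
= 177147/48828125 + 1299078/48828125 + 866052/9765625 + 1732104/9765625
= 2893401/9765625

2893401/9765625


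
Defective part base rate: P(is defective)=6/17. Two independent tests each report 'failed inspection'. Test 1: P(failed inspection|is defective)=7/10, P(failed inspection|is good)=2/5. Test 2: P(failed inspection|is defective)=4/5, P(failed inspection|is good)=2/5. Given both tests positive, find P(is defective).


After test 1: P(+) = 7/10*6/17 + 2/5*11/17 = 43/85
P(B|+) = (21/85)/(43/85) = 21/43
After test 2 (use post1 as new prior): P(+) = 4/5*21/43 + 2/5*22/43 = 128/215
P(B|+,+) = (84/215)/(128/215) = 21/32

21/32


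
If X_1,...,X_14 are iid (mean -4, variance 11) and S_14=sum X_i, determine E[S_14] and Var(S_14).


E[S_n] = n*mu = 14*-4 = -56
Var(S_n) = n*sigma^2 = 14*11 = 154

E[S_14]=-56, Var(S_14)=154


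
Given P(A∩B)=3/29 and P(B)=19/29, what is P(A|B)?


P(A|B) = P(A∩B)/P(B) = (3/29)/(19/29) = 3/19

3/19


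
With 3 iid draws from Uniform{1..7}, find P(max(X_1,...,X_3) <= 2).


P(max <= 2) = P(all X_i <= 2) = (P(X_1 <= 2))^3
= (2/7)^3 = 8/343

8/343


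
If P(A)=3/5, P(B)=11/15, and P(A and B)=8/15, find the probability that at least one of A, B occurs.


P(A∪B) = P(A) + P(B) - P(A∩B)
= 3/5 + 11/15 - 8/15 = 4/5

4/5


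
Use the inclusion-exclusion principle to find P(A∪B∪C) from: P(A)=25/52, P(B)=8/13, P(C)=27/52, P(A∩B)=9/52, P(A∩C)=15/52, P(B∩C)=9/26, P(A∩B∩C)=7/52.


P(A∪B∪C) = P(A)+P(B)+P(C) - P(AB)-P(AC)-P(BC) + P(ABC)
= 25/52+8/13+27/52 - 9/52-15/52-9/26 + 7/52
= 49/52

49/52


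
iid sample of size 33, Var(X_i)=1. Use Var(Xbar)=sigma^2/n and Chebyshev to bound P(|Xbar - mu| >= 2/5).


Var(Xbar) = Var(X)/n = 1/33
Chebyshev: P(|Xbar-mu| >= 2/5) <= Var(Xbar)/(2/5)^2 = (1/33)/(4/25) = 25/132

25/132


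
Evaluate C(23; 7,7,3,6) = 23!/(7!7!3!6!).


23! = 25852016738884976640000
Denominator: 7!=5040 * 7!=5040 * 3!=6 * 6!=720
Coefficient = 25852016738884976640000 / 109734912000 = 235586070720

235586070720


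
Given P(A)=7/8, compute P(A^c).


P(A') = 1 - P(A) = 1 - 7/8 = 1/8

1/8


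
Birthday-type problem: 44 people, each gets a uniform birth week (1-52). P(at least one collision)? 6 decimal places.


P(all different) = prod((52-i)/52 for i=0..43) = 0.000000
P(at least one match) = 1 - 0.000000 = 1.000000

1.000000


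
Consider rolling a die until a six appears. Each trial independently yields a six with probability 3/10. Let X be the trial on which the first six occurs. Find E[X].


For geometric (trials until first success), E[X] = 1/p = 1/(3/10) = 10/3

10/3


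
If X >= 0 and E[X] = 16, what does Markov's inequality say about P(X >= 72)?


Markov: P(X >= a) <= E[X]/a
P(X >= 72) <= 16/72 = 2/9

2/9


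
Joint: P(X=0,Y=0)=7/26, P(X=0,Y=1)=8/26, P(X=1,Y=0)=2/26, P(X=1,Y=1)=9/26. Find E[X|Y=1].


P(Y=1) = 17/26
E[X|Y=1] = (0*8 + 1*9)/17 = 9/17

9/17


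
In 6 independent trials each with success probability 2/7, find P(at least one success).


P(at least one) = 1 - P(none)
P(none) = (1 - 2/7)^6 = (5/7)^6 = 15625/117649
P(at least one) = 1 - 15625/117649 = 102024/117649

102024/117649


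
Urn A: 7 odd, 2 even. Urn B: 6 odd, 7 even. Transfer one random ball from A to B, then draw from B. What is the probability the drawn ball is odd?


P(transfer odd) = 7/9; P(transfer even) = 2/9
If odd transferred: Urn II has 7 odd of 14, so P(odd|odd moved) = 1/2
If even transferred: Urn II has 6 odd of 14, so P(odd|even moved) = 3/7
By total probability: P(odd) = 7/9*1/2 + 2/9*3/7 = 61/126

61/126


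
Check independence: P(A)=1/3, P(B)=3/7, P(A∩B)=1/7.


P(A)*P(B) = 1/3*3/7 = 1/7
P(A∩B) = 1/7, which equals P(A)P(B), so independent

Yes, A and B are independent


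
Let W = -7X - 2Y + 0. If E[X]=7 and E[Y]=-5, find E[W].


E[-7X - 2Y + 0] = -7*E[X] - 2*E[Y] + 0
= (-7)*(7) + (-2)*(-5) + (0)
= -49 + 10 + 0 = -39

-39


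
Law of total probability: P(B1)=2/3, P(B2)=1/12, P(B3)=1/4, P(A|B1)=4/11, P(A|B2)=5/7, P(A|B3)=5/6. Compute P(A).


P(A) = P(A|B1)P(B1) + P(A|B2)P(B2) + P(A|B3)P(B3)
= 4/11*2/3 + 5/7*1/12 + 5/6*1/4
= 8/33 + 5/84 + 5/24 = 943/1848

943/1848


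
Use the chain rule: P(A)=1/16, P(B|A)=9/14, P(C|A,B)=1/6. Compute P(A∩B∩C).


P(A∩B∩C) = P(A) * P(B|A) * P(C|A∩B)
= 1/16 * 9/14 * 1/6
= 9/224 * 1/6 = 3/448

3/448


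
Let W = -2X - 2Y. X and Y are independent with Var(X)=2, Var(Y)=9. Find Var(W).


Independence => Cov(X,Y)=0
Var(-2X - 2Y) = (-2)^2*Var(X) + (-2)^2*Var(Y)
= 4*2 + 4*9 = 44

44


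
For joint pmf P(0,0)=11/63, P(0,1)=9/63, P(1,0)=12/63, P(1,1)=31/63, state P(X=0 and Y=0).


Read from table: P(X=0, Y=0) = 11/63

11/63


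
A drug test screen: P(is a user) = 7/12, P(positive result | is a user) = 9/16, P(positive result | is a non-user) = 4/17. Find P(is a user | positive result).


P(A) = P(A|B)P(B) + P(A|B')P(B') = 9/16*7/12 + 4/17*5/12 = 1391/3264
P(B|A) = P(A|B)P(B)/P(A) = (21/64)/(1391/3264) = 1071/1391

1071/1391


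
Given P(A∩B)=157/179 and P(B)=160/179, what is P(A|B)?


P(A|B) = P(A∩B)/P(B) = (157/179)/(160/179) = 157/160

157/160


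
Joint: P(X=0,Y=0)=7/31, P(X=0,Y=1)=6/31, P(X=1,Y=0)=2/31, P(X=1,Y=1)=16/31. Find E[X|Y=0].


P(Y=0) = 9/31
E[X|Y=0] = (0*7 + 1*2)/9 = 2/9

2/9


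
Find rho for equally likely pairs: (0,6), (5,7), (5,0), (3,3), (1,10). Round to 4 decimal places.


Cov(X,Y) = -3.7600, Var(X) = 4.1600, Var(Y) = 11.7600
rho = Cov/(sqrt(VarX)*sqrt(VarY)) = -0.5376

-0.5376


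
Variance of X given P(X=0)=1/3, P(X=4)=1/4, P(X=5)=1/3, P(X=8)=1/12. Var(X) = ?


E[X] = 10/3, E[X^2] = 53/3
Var(X) = E[X^2] - (E[X])^2 = 53/3 - (10/3)^2 = 59/9

59/9


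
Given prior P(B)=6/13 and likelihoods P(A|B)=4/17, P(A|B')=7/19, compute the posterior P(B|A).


P(A) = P(A|B)P(B) + P(A|B')P(B') = 4/17*6/13 + 7/19*7/13 = 1289/4199
P(B|A) = P(A|B)P(B)/P(A) = (24/221)/(1289/4199) = 456/1289

456/1289


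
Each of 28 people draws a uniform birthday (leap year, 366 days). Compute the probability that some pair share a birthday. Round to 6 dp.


P(all different) = prod((366-i)/366 for i=0..27) = 0.346570
P(at least one match) = 1 - 0.346570 = 0.653430

0.653430


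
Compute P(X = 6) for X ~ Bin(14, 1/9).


P(X=6) = C(14,6) * p^6 * (1-p)^8
= 3003 * 1/531441 * 16777216/43046721
= 16793993216/7625597484987

16793993216/7625597484987


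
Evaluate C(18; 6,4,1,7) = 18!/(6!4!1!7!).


18! = 6402373705728000
Denominator: 6!=720 * 4!=24 * 1!=1 * 7!=5040
Coefficient = 6402373705728000 / 87091200 = 73513440

73513440


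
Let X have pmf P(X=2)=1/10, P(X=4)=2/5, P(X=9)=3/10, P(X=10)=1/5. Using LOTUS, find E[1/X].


E[1/X] = sum(g(x)*P(x))
= 1/2*1/10 + 1/4*2/5 + 1/9*3/10 + 1/10*1/5
= 61/300

61/300


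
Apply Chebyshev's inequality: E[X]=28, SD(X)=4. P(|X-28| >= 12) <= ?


k = 12/4 = 3
Chebyshev: P(|X-mu| >= k*sigma) <= 1/k^2 = 1/3^2 = 1/9

1/9


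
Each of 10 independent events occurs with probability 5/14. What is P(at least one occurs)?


P(at least one) = 1 - P(none)
P(none) = (1 - 5/14)^10 = (9/14)^10 = 3486784401/289254654976
P(at least one) = 1 - 3486784401/289254654976 = 285767870575/289254654976

285767870575/289254654976


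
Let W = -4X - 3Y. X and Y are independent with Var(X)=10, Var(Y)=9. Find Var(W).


Independence => Cov(X,Y)=0
Var(-4X - 3Y) = (-4)^2*Var(X) + (-3)^2*Var(Y)
= 16*10 + 9*9 = 241

241


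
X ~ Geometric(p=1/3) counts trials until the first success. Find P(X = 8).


P(X=8) = (1-p)^7 * p = (2/3)^7 * 1/3
= 128/2187 * 1/3 = 128/6561

128/6561


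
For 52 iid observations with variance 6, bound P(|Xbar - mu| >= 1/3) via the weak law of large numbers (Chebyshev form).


Var(Xbar) = Var(X)/n = 6/52
Chebyshev: P(|Xbar-mu| >= 1/3) <= Var(Xbar)/(1/3)^2 = (3/26)/(1/9) = 27/26
Bound exceeds 1, so trivial bound: 1

1


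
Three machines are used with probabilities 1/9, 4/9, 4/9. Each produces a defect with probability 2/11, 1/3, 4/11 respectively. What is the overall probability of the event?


P(A) = P(A|B1)P(B1) + P(A|B2)P(B2) + P(A|B3)P(B3)
= 2/11*1/9 + 1/3*4/9 + 4/11*4/9
= 2/99 + 4/27 + 16/99 = 98/297

98/297


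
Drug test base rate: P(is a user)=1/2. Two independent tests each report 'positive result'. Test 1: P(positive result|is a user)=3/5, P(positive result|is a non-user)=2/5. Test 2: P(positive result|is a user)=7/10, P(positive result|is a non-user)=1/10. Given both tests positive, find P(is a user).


After test 1: P(+) = 3/5*1/2 + 2/5*1/2 = 1/2
P(B|+) = (3/10)/(1/2) = 3/5
After test 2 (use post1 as new prior): P(+) = 7/10*3/5 + 1/10*2/5 = 23/50
P(B|+,+) = (21/50)/(23/50) = 21/23

21/23


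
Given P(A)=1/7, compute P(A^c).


P(A') = 1 - P(A) = 1 - 1/7 = 6/7

6/7


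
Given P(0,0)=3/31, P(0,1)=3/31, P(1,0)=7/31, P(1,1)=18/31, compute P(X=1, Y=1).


Read from table: P(X=1, Y=1) = 18/31

18/31


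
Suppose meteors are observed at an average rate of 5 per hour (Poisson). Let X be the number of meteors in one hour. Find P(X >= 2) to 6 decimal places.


P(X>=2) = 1 - P(X<=1) = 1 - (e^(-5)*5^0/0! + e^(-5)*5^1/1!)
≈ 1 - (0.0067379470 + 0.0336897350)
= 1 - 0.0404276820 = 0.9595723180
≈ 0.959572

0.959572


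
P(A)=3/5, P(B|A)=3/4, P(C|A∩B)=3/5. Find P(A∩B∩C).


P(A∩B∩C) = P(A) * P(B|A) * P(C|A∩B)
= 3/5 * 3/4 * 3/5
= 9/20 * 3/5 = 27/100

27/100


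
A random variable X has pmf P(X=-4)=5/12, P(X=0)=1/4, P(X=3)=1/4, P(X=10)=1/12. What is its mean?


E[X] = sum(x * P(x))
= -4*5/12 + 0*1/4 + 3*1/4 + 10*1/12
= -1/12

-1/12


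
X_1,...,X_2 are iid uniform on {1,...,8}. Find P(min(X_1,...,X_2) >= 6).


P(min >= 6) = P(all X_i >= 6) = (P(X_1 >= 6))^2
= (3/8)^2 = 9/64

9/64


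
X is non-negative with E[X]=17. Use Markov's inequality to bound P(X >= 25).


Markov: P(X >= a) <= E[X]/a
P(X >= 25) <= 17/25

17/25


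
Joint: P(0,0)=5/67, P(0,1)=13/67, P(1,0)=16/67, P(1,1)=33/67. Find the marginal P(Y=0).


P(Y=0) = P(0,0)+P(1,0) = 5/67 + 16/67 = 21/67

21/67


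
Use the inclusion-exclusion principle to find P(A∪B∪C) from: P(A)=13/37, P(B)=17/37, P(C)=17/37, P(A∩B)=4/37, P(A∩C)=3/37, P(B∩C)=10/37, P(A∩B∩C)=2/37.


P(A∪B∪C) = P(A)+P(B)+P(C) - P(AB)-P(AC)-P(BC) + P(ABC)
= 13/37+17/37+17/37 - 4/37-3/37-10/37 + 2/37
= 32/37

32/37


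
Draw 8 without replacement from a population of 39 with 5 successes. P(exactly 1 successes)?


P(X=1) = C(5,1)*C(34,7) / C(39,8)
= 5*5379616 / 61523748
= 26898080/61523748 = 35960/82251

35960/82251


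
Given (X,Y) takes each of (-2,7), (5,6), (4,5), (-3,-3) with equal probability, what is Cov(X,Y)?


E[X]=1, E[Y]=15/4, E[XY]=45/4
Cov(X,Y) = E[XY] - E[X]E[Y] = 45/4 - 1*15/4 = 15/2

15/2


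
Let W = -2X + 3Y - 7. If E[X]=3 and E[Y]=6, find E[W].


E[-2X + 3Y - 7] = -2*E[X] + 3*E[Y] - 7
= (-2)*(3) + (3)*(6) + (-7)
= -6 + 18 - 7 = 5

5


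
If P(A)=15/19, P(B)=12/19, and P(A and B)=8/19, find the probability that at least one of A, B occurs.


P(A∪B) = P(A) + P(B) - P(A∩B)
= 15/19 + 12/19 - 8/19 = 1

1


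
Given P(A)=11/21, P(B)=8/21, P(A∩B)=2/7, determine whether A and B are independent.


P(A)*P(B) = 11/21*8/21 = 88/441
P(A∩B) = 2/7 != 88/441, so not independent

No, A and B are not independent


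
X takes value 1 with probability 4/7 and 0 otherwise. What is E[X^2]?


For Bernoulli: X in {0,1}
E[X^2] = 0^2*(1-4/7) + 1^2*4/7 = 4/7

4/7


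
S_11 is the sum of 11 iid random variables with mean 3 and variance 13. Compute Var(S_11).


By independence, Var(S_n) = n*Var(X_1) = 11*13 = 143

143


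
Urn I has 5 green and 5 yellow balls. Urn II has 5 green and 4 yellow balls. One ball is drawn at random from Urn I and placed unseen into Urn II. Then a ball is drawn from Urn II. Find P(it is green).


P(transfer green) = 5/10 = 1/2; P(transfer yellow) = 1/2
If green transferred: Urn II has 6 green of 10, so P(green|green moved) = 3/5
If yellow transferred: Urn II has 5 green of 10, so P(green|yellow moved) = 1/2
By total probability: P(green) = 1/2*3/5 + 1/2*1/2 = 11/20

11/20


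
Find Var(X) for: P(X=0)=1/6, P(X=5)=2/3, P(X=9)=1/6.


E[X] = 29/6, E[X^2] = 181/6
Var(X) = E[X^2] - (E[X])^2 = 181/6 - (29/6)^2 = 245/36

245/36


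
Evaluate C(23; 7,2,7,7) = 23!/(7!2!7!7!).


23! = 25852016738884976640000
Denominator: 7!=5040 * 2!=2 * 7!=5040 * 7!=5040
Coefficient = 25852016738884976640000 / 256048128000 = 100965458880

100965458880


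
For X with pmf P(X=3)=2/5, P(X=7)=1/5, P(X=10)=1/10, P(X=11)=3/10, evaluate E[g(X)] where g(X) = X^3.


E[X^3] = sum(g(x)*P(x))
= 27*2/5 + 343*1/5 + 1000*1/10 + 1331*3/10
= 5787/10

5787/10


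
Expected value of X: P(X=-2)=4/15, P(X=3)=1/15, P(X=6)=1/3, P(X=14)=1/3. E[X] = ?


E[X] = sum(x * P(x))
= -2*4/15 + 3*1/15 + 6*1/3 + 14*1/3
= 19/3

19/3


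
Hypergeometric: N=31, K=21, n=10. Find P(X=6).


P(X=6) = C(21,6)*C(10,4) / C(31,10)
= 54264*210 / 44352165
= 11395440/44352165 = 759696/2956811

759696/2956811


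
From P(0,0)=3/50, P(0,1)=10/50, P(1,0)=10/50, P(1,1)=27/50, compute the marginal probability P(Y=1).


P(Y=1) = P(0,1)+P(1,1) = 10/50 + 27/50 = 37/50

37/50


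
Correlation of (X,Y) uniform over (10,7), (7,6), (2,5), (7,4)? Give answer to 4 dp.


Cov(X,Y) = 1.7500, Var(X) = 8.2500, Var(Y) = 1.2500
rho = Cov/(sqrt(VarX)*sqrt(VarY)) = 0.5449

0.5449


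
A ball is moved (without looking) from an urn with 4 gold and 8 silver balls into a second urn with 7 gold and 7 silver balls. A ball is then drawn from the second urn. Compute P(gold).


P(transfer gold) = 4/12 = 1/3; P(transfer silver) = 2/3
If gold transferred: Urn II has 8 gold of 15, so P(gold|gold moved) = 8/15
If silver transferred: Urn II has 7 gold of 15, so P(gold|silver moved) = 7/15
By total probability: P(gold) = 1/3*8/15 + 2/3*7/15 = 22/45

22/45


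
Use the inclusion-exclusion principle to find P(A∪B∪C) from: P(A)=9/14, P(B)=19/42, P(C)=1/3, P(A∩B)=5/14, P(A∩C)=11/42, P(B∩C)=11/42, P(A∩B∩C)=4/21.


P(A∪B∪C) = P(A)+P(B)+P(C) - P(AB)-P(AC)-P(BC) + P(ABC)
= 9/14+19/42+1/3 - 5/14-11/42-11/42 + 4/21
= 31/42

31/42


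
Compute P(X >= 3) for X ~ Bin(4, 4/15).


P(X>=3) = P(X=3) + P(X=4)
= 2816/50625 + 256/50625
= 1024/16875

1024/16875


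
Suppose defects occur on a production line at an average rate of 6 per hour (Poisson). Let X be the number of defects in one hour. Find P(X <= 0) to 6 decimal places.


P(X<=0) = e^(-6)*6^0/0!
≈ 0.0024787522
≈ 0.002479

0.002479


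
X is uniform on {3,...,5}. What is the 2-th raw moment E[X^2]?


E[X^2] = (1/3) * sum(x^2 for x=3..5)
= 50/3

50/3


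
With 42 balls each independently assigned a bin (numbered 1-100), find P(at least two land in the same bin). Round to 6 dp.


P(all different) = prod((100-i)/100 for i=0..41) = 0.000040
P(at least one match) = 1 - 0.000040 = 0.999960

0.999960


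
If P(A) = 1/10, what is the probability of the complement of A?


P(A') = 1 - P(A) = 1 - 1/10 = 9/10

9/10


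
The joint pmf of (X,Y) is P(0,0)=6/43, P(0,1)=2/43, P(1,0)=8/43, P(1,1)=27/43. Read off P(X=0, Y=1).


Read from table: P(X=0, Y=1) = 2/43

2/43


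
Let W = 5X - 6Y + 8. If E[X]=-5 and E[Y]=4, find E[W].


E[5X - 6Y + 8] = 5*E[X] - 6*E[Y] + 8
= (5)*(-5) + (-6)*(4) + (8)
= -25 - 24 + 8 = -41

-41


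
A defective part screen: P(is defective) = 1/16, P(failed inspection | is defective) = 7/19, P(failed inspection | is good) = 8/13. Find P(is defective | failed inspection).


P(A) = P(A|B)P(B) + P(A|B')P(B') = 7/19*1/16 + 8/13*15/16 = 2371/3952
P(B|A) = P(A|B)P(B)/P(A) = (7/304)/(2371/3952) = 91/2371

91/2371


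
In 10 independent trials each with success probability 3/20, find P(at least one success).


P(at least one) = 1 - P(none)
P(none) = (1 - 3/20)^10 = (17/20)^10 = 2015993900449/10240000000000
P(at least one) = 1 - 2015993900449/10240000000000 = 8224006099551/10240000000000

8224006099551/10240000000000


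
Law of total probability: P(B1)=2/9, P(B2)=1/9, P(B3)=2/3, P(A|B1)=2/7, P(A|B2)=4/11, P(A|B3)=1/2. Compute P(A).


P(A) = P(A|B1)P(B1) + P(A|B2)P(B2) + P(A|B3)P(B3)
= 2/7*2/9 + 4/11*1/9 + 1/2*2/3
= 4/63 + 4/99 + 1/3 = 101/231

101/231


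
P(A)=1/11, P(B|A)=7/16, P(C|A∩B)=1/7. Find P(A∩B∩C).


P(A∩B∩C) = P(A) * P(B|A) * P(C|A∩B)
= 1/11 * 7/16 * 1/7
= 7/176 * 1/7 = 1/176

1/176


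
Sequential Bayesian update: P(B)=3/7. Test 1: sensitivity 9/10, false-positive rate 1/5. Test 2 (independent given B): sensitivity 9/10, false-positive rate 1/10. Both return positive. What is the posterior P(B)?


After test 1: P(+) = 9/10*3/7 + 1/5*4/7 = 1/2
P(B|+) = (27/70)/(1/2) = 27/35
After test 2 (use post1 as new prior): P(+) = 9/10*27/35 + 1/10*8/35 = 251/350
P(B|+,+) = (243/350)/(251/350) = 243/251

243/251


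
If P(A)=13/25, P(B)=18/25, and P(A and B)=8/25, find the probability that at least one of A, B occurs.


P(A∪B) = P(A) + P(B) - P(A∩B)
= 13/25 + 18/25 - 8/25 = 23/25

23/25


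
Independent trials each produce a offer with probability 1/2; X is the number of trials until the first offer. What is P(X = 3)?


P(X=3) = (1-p)^2 * p = (1/2)^2 * 1/2
= 1/4 * 1/2 = 1/8

1/8


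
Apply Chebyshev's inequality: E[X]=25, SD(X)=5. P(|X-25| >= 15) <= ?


k = 15/5 = 3
Chebyshev: P(|X-mu| >= k*sigma) <= 1/k^2 = 1/3^2 = 1/9

1/9


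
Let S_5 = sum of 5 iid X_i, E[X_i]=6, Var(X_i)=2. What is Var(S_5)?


By independence, Var(S_n) = n*Var(X_1) = 5*2 = 10

10


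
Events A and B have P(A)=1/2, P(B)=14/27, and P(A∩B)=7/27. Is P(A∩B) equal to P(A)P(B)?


P(A)*P(B) = 1/2*14/27 = 7/27
P(A∩B) = 7/27, which equals P(A)P(B), so independent

Yes, A and B are independent


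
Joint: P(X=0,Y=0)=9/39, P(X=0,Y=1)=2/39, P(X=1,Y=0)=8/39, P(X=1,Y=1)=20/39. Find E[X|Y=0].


P(Y=0) = 17/39
E[X|Y=0] = (0*9 + 1*8)/17 = 8/17

8/17


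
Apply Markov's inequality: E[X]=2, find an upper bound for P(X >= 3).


Markov: P(X >= a) <= E[X]/a
P(X >= 3) <= 2/3

2/3


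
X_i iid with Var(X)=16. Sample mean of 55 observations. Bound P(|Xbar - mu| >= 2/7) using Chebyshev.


Var(Xbar) = Var(X)/n = 16/55
Chebyshev: P(|Xbar-mu| >= 2/7) <= Var(Xbar)/(2/7)^2 = (16/55)/(4/49) = 196/55
Bound exceeds 1, so trivial bound: 1

1


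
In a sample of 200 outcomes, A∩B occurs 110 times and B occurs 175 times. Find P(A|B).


P(A|B) = P(A∩B)/P(B) = (110/200)/(175/200) = 110/175 = 22/35

22/35


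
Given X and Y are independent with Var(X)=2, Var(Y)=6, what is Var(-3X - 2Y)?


Independence => Cov(X,Y)=0
Var(-3X - 2Y) = (-3)^2*Var(X) + (-2)^2*Var(Y)
= 9*2 + 4*6 = 42

42


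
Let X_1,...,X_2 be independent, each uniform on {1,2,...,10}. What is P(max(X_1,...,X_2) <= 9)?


P(max <= 9) = P(all X_i <= 9) = (P(X_1 <= 9))^2
= (9/10)^2 = 81/100

81/100


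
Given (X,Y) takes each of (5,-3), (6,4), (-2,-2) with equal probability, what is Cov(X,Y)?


E[X]=3, E[Y]=-1/3, E[XY]=13/3
Cov(X,Y) = E[XY] - E[X]E[Y] = 13/3 - 3*-1/3 = 16/3

16/3


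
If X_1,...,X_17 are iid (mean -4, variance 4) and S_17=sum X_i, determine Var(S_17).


By independence, Var(S_n) = n*Var(X_1) = 17*4 = 68

68


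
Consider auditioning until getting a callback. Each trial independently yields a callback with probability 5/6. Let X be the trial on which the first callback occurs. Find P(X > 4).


P(X > 4) = P(first 4 trials all fail) = (1-p)^4 = (1/6)^4 = 1/1296

1/1296


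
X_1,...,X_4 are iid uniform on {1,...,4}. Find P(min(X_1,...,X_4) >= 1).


P(min >= 1) = P(all X_i >= 1) = (P(X_1 >= 1))^4
= (4/4)^4 = 1^4 = 1

1


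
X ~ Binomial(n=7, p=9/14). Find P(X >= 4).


P(X>=4) = P(X=4) + P(X=5) + P(X=6) + P(X=7)
= 4100625/15059072 + 4428675/15059072 + 2657205/15059072 + 4782969/105413504
= 10386063/13176688

10386063/13176688


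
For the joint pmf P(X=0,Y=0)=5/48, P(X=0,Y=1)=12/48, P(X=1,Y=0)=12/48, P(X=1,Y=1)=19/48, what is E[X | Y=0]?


P(Y=0) = 17/48
E[X|Y=0] = (0*5 + 1*12)/17 = 12/17

12/17


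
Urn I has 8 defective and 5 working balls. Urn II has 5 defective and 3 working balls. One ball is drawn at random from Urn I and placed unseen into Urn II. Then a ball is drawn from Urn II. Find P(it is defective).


P(transfer defective) = 8/13; P(transfer working) = 5/13
If defective transferred: Urn II has 6 defective of 9, so P(defective|defective moved) = 2/3
If working transferred: Urn II has 5 defective of 9, so P(defective|working moved) = 5/9
By total probability: P(defective) = 8/13*2/3 + 5/13*5/9 = 73/117

73/117
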